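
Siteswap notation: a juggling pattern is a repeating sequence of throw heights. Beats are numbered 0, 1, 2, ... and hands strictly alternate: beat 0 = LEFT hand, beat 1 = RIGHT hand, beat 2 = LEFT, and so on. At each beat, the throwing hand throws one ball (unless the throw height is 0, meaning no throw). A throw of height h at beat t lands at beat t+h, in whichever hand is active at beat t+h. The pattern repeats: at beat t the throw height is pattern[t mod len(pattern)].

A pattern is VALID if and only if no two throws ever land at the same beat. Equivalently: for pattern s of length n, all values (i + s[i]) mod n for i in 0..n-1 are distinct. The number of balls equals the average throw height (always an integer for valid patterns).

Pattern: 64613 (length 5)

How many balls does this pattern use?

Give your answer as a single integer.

Pattern = [6, 4, 6, 1, 3], length n = 5
  position 0: throw height = 6, running sum = 6
  position 1: throw height = 4, running sum = 10
  position 2: throw height = 6, running sum = 16
  position 3: throw height = 1, running sum = 17
  position 4: throw height = 3, running sum = 20
Total sum = 20; balls = sum / n = 20 / 5 = 4

Answer: 4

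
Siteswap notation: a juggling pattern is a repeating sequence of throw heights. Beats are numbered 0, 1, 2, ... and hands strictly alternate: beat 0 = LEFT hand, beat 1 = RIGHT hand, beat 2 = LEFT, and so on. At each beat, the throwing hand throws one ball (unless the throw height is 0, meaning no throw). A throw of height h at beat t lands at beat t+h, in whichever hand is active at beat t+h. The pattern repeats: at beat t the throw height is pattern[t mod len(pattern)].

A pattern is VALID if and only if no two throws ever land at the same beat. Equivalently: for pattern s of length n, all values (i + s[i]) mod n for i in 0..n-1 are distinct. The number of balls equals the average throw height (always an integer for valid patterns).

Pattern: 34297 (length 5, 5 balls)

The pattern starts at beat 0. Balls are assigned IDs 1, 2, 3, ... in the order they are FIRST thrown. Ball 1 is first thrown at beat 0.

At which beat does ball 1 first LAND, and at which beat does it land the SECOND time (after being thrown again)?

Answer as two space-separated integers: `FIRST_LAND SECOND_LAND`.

Answer: 3 12

Derivation:
Beat 0 (L): throw ball1 h=3 -> lands@3:R; in-air after throw: [b1@3:R]
Beat 1 (R): throw ball2 h=4 -> lands@5:R; in-air after throw: [b1@3:R b2@5:R]
Beat 2 (L): throw ball3 h=2 -> lands@4:L; in-air after throw: [b1@3:R b3@4:L b2@5:R]
Beat 3 (R): throw ball1 h=9 -> lands@12:L; in-air after throw: [b3@4:L b2@5:R b1@12:L]
Beat 4 (L): throw ball3 h=7 -> lands@11:R; in-air after throw: [b2@5:R b3@11:R b1@12:L]
Beat 5 (R): throw ball2 h=3 -> lands@8:L; in-air after throw: [b2@8:L b3@11:R b1@12:L]
Beat 6 (L): throw ball4 h=4 -> lands@10:L; in-air after throw: [b2@8:L b4@10:L b3@11:R b1@12:L]
Beat 7 (R): throw ball5 h=2 -> lands@9:R; in-air after throw: [b2@8:L b5@9:R b4@10:L b3@11:R b1@12:L]
Beat 8 (L): throw ball2 h=9 -> lands@17:R; in-air after throw: [b5@9:R b4@10:L b3@11:R b1@12:L b2@17:R]
Beat 9 (R): throw ball5 h=7 -> lands@16:L; in-air after throw: [b4@10:L b3@11:R b1@12:L b5@16:L b2@17:R]
Beat 10 (L): throw ball4 h=3 -> lands@13:R; in-air after throw: [b3@11:R b1@12:L b4@13:R b5@16:L b2@17:R]
Beat 11 (R): throw ball3 h=4 -> lands@15:R; in-air after throw: [b1@12:L b4@13:R b3@15:R b5@16:L b2@17:R]
Beat 12 (L): throw ball1 h=2 -> lands@14:L; in-air after throw: [b4@13:R b1@14:L b3@15:R b5@16:L b2@17:R]
Ball 1: thrown@0 h=3 -> first land @3; rethrown@3 h=9 -> second land @12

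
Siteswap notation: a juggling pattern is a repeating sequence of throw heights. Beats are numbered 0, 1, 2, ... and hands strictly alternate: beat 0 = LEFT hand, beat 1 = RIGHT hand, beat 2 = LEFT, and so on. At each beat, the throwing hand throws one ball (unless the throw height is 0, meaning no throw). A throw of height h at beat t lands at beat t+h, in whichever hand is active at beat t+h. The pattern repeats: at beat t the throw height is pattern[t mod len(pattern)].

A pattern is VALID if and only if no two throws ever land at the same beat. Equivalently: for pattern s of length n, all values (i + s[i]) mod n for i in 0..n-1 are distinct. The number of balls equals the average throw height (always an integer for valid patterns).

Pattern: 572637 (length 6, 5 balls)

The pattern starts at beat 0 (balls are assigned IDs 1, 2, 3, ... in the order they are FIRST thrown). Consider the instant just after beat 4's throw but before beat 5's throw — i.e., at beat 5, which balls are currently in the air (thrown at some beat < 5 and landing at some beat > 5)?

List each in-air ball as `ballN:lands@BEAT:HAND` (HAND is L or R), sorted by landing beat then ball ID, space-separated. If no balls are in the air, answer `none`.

Beat 0 (L): throw ball1 h=5 -> lands@5:R; in-air after throw: [b1@5:R]
Beat 1 (R): throw ball2 h=7 -> lands@8:L; in-air after throw: [b1@5:R b2@8:L]
Beat 2 (L): throw ball3 h=2 -> lands@4:L; in-air after throw: [b3@4:L b1@5:R b2@8:L]
Beat 3 (R): throw ball4 h=6 -> lands@9:R; in-air after throw: [b3@4:L b1@5:R b2@8:L b4@9:R]
Beat 4 (L): throw ball3 h=3 -> lands@7:R; in-air after throw: [b1@5:R b3@7:R b2@8:L b4@9:R]
Beat 5 (R): throw ball1 h=7 -> lands@12:L; in-air after throw: [b3@7:R b2@8:L b4@9:R b1@12:L]

Answer: ball3:lands@7:R ball2:lands@8:L ball4:lands@9:R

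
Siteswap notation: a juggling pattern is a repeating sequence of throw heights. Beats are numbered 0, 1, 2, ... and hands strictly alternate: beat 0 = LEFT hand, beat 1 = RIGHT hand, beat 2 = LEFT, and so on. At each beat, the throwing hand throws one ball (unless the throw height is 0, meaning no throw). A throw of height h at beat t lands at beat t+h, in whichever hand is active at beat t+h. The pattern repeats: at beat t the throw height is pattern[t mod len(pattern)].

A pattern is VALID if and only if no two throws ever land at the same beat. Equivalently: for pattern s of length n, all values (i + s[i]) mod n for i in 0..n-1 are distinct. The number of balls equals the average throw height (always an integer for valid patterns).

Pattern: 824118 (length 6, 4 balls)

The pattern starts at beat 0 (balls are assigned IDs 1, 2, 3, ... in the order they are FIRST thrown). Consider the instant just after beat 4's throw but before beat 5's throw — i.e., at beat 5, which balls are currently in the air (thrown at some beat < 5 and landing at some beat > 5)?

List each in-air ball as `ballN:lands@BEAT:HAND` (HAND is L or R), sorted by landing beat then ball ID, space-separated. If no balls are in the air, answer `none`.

Answer: ball3:lands@6:L ball1:lands@8:L

Derivation:
Beat 0 (L): throw ball1 h=8 -> lands@8:L; in-air after throw: [b1@8:L]
Beat 1 (R): throw ball2 h=2 -> lands@3:R; in-air after throw: [b2@3:R b1@8:L]
Beat 2 (L): throw ball3 h=4 -> lands@6:L; in-air after throw: [b2@3:R b3@6:L b1@8:L]
Beat 3 (R): throw ball2 h=1 -> lands@4:L; in-air after throw: [b2@4:L b3@6:L b1@8:L]
Beat 4 (L): throw ball2 h=1 -> lands@5:R; in-air after throw: [b2@5:R b3@6:L b1@8:L]
Beat 5 (R): throw ball2 h=8 -> lands@13:R; in-air after throw: [b3@6:L b1@8:L b2@13:R]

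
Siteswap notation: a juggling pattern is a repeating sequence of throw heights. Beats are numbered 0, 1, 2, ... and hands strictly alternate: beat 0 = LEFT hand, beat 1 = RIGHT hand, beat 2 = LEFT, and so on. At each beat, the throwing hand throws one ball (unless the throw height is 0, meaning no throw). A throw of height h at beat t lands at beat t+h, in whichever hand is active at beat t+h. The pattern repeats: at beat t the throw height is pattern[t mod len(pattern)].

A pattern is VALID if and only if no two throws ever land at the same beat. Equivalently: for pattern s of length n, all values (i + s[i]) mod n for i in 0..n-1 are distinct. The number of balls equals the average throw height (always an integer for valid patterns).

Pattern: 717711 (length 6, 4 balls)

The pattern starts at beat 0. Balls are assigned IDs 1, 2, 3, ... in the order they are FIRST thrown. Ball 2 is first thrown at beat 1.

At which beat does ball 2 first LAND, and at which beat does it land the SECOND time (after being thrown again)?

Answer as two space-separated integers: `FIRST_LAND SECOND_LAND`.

Answer: 2 9

Derivation:
Beat 0 (L): throw ball1 h=7 -> lands@7:R; in-air after throw: [b1@7:R]
Beat 1 (R): throw ball2 h=1 -> lands@2:L; in-air after throw: [b2@2:L b1@7:R]
Beat 2 (L): throw ball2 h=7 -> lands@9:R; in-air after throw: [b1@7:R b2@9:R]
Beat 3 (R): throw ball3 h=7 -> lands@10:L; in-air after throw: [b1@7:R b2@9:R b3@10:L]
Beat 4 (L): throw ball4 h=1 -> lands@5:R; in-air after throw: [b4@5:R b1@7:R b2@9:R b3@10:L]
Beat 5 (R): throw ball4 h=1 -> lands@6:L; in-air after throw: [b4@6:L b1@7:R b2@9:R b3@10:L]
Beat 6 (L): throw ball4 h=7 -> lands@13:R; in-air after throw: [b1@7:R b2@9:R b3@10:L b4@13:R]
Beat 7 (R): throw ball1 h=1 -> lands@8:L; in-air after throw: [b1@8:L b2@9:R b3@10:L b4@13:R]
Beat 8 (L): throw ball1 h=7 -> lands@15:R; in-air after throw: [b2@9:R b3@10:L b4@13:R b1@15:R]
Beat 9 (R): throw ball2 h=7 -> lands@16:L; in-air after throw: [b3@10:L b4@13:R b1@15:R b2@16:L]
Ball 2: thrown@1 h=1 -> first land @2; rethrown@2 h=7 -> second land @9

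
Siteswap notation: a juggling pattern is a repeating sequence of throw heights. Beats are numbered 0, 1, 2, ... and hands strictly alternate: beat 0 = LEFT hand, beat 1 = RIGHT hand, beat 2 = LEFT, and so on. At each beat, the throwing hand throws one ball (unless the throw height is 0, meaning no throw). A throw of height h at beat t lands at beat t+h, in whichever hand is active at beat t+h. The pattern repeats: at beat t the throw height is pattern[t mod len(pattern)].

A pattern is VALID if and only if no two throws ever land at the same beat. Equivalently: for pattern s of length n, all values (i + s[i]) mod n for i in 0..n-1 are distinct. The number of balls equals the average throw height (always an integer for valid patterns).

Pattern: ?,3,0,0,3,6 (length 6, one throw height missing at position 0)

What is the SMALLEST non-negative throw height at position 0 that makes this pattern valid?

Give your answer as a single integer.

i=0: s[i]=? (unknown)
i=1: (1 + 3) mod 6 = 4
i=2: (2 + 0) mod 6 = 2
i=3: (3 + 0) mod 6 = 3
i=4: (4 + 3) mod 6 = 1
i=5: (5 + 6) mod 6 = 5
Known residues: [1, 2, 3, 4, 5]; need a permutation of 0..5, so missing residue r = 0
Need (0 + s) mod 6 = 0; smallest s = (0 - 0) mod 6 = 0

Answer: 0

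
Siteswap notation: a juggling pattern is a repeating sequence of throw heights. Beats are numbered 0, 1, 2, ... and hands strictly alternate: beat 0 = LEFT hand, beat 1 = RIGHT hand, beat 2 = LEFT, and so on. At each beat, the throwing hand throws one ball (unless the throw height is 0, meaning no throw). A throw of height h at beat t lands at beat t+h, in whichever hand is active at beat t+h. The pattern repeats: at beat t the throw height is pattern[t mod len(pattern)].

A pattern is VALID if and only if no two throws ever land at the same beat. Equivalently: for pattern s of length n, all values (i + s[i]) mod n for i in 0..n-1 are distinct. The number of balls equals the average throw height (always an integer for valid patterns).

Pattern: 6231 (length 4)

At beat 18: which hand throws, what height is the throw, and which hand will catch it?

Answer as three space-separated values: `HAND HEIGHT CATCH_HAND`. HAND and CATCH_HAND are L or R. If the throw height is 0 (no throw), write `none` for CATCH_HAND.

Beat 18: 18 mod 2 = 0, so hand = L
Throw height = pattern[18 mod 4] = pattern[2] = 3
Lands at beat 18+3=21, 21 mod 2 = 1, so catch hand = R

Answer: L 3 R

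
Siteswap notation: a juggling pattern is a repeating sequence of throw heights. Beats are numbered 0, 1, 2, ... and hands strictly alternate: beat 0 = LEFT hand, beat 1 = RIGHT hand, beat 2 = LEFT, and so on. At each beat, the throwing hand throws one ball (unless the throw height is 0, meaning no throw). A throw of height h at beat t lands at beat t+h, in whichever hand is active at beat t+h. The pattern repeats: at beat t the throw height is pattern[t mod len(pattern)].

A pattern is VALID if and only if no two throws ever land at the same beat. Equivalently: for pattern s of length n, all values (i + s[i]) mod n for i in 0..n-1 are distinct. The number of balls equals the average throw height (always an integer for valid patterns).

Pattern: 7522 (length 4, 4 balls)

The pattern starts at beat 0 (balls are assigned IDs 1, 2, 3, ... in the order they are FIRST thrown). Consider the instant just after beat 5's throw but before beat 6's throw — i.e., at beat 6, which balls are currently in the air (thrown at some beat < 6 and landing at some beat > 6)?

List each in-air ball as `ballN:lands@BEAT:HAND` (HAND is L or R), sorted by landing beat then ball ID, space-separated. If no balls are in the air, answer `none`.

Answer: ball1:lands@7:R ball4:lands@10:L ball3:lands@11:R

Derivation:
Beat 0 (L): throw ball1 h=7 -> lands@7:R; in-air after throw: [b1@7:R]
Beat 1 (R): throw ball2 h=5 -> lands@6:L; in-air after throw: [b2@6:L b1@7:R]
Beat 2 (L): throw ball3 h=2 -> lands@4:L; in-air after throw: [b3@4:L b2@6:L b1@7:R]
Beat 3 (R): throw ball4 h=2 -> lands@5:R; in-air after throw: [b3@4:L b4@5:R b2@6:L b1@7:R]
Beat 4 (L): throw ball3 h=7 -> lands@11:R; in-air after throw: [b4@5:R b2@6:L b1@7:R b3@11:R]
Beat 5 (R): throw ball4 h=5 -> lands@10:L; in-air after throw: [b2@6:L b1@7:R b4@10:L b3@11:R]
Beat 6 (L): throw ball2 h=2 -> lands@8:L; in-air after throw: [b1@7:R b2@8:L b4@10:L b3@11:R]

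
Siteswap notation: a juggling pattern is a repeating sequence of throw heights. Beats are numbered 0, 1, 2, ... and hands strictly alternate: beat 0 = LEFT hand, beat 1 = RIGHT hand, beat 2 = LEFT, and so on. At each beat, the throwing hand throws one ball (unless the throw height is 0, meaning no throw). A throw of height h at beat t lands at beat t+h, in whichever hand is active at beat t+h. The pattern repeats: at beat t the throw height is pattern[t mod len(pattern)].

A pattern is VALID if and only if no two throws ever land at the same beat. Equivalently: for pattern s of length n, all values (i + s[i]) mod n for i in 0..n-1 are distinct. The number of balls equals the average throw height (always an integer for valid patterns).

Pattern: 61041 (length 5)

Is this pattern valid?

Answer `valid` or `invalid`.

Answer: invalid

Derivation:
i=0: (i + s[i]) mod n = (0 + 6) mod 5 = 1
i=1: (i + s[i]) mod n = (1 + 1) mod 5 = 2
i=2: (i + s[i]) mod n = (2 + 0) mod 5 = 2
i=3: (i + s[i]) mod n = (3 + 4) mod 5 = 2
i=4: (i + s[i]) mod n = (4 + 1) mod 5 = 0
Residues: [1, 2, 2, 2, 0], distinct: False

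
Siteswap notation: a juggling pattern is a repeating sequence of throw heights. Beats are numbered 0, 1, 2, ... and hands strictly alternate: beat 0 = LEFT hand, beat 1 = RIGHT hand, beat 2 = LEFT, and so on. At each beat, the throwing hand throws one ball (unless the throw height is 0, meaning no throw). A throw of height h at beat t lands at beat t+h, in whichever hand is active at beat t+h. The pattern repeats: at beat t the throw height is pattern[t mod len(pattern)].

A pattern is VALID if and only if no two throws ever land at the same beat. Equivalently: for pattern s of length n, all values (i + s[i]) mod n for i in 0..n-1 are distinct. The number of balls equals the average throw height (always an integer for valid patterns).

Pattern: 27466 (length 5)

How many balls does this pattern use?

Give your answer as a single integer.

Pattern = [2, 7, 4, 6, 6], length n = 5
  position 0: throw height = 2, running sum = 2
  position 1: throw height = 7, running sum = 9
  position 2: throw height = 4, running sum = 13
  position 3: throw height = 6, running sum = 19
  position 4: throw height = 6, running sum = 25
Total sum = 25; balls = sum / n = 25 / 5 = 5

Answer: 5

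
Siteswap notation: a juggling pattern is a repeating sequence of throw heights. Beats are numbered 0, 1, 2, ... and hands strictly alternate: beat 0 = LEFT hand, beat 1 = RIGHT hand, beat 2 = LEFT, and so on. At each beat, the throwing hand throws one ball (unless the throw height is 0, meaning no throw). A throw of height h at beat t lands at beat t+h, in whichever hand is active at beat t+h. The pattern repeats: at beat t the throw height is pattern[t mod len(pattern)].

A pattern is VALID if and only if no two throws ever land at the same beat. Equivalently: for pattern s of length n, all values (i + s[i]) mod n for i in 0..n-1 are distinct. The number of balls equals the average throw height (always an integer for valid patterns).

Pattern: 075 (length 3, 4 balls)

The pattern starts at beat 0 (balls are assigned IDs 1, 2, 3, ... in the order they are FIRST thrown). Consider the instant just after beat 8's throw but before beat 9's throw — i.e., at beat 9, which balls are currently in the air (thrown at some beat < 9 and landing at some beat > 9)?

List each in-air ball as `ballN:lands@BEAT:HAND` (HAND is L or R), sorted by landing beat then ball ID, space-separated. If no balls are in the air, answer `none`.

Answer: ball4:lands@10:L ball3:lands@11:R ball1:lands@13:R ball2:lands@14:L

Derivation:
Beat 1 (R): throw ball1 h=7 -> lands@8:L; in-air after throw: [b1@8:L]
Beat 2 (L): throw ball2 h=5 -> lands@7:R; in-air after throw: [b2@7:R b1@8:L]
Beat 4 (L): throw ball3 h=7 -> lands@11:R; in-air after throw: [b2@7:R b1@8:L b3@11:R]
Beat 5 (R): throw ball4 h=5 -> lands@10:L; in-air after throw: [b2@7:R b1@8:L b4@10:L b3@11:R]
Beat 7 (R): throw ball2 h=7 -> lands@14:L; in-air after throw: [b1@8:L b4@10:L b3@11:R b2@14:L]
Beat 8 (L): throw ball1 h=5 -> lands@13:R; in-air after throw: [b4@10:L b3@11:R b1@13:R b2@14:L]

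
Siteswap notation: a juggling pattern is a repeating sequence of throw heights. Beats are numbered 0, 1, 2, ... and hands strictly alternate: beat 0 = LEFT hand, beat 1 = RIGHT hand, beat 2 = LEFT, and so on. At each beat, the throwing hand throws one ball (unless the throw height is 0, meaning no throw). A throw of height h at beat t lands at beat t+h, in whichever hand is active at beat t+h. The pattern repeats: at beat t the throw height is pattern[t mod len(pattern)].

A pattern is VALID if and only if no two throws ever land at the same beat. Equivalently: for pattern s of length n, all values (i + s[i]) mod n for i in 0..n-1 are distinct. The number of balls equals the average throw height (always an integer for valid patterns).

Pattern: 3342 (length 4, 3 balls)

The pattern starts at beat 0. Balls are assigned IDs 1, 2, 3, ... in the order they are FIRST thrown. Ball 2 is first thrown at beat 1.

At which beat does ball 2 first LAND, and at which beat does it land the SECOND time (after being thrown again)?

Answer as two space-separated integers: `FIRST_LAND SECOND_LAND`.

Answer: 4 7

Derivation:
Beat 0 (L): throw ball1 h=3 -> lands@3:R; in-air after throw: [b1@3:R]
Beat 1 (R): throw ball2 h=3 -> lands@4:L; in-air after throw: [b1@3:R b2@4:L]
Beat 2 (L): throw ball3 h=4 -> lands@6:L; in-air after throw: [b1@3:R b2@4:L b3@6:L]
Beat 3 (R): throw ball1 h=2 -> lands@5:R; in-air after throw: [b2@4:L b1@5:R b3@6:L]
Beat 4 (L): throw ball2 h=3 -> lands@7:R; in-air after throw: [b1@5:R b3@6:L b2@7:R]
Beat 5 (R): throw ball1 h=3 -> lands@8:L; in-air after throw: [b3@6:L b2@7:R b1@8:L]
Beat 6 (L): throw ball3 h=4 -> lands@10:L; in-air after throw: [b2@7:R b1@8:L b3@10:L]
Beat 7 (R): throw ball2 h=2 -> lands@9:R; in-air after throw: [b1@8:L b2@9:R b3@10:L]
Ball 2: thrown@1 h=3 -> first land @4; rethrown@4 h=3 -> second land @7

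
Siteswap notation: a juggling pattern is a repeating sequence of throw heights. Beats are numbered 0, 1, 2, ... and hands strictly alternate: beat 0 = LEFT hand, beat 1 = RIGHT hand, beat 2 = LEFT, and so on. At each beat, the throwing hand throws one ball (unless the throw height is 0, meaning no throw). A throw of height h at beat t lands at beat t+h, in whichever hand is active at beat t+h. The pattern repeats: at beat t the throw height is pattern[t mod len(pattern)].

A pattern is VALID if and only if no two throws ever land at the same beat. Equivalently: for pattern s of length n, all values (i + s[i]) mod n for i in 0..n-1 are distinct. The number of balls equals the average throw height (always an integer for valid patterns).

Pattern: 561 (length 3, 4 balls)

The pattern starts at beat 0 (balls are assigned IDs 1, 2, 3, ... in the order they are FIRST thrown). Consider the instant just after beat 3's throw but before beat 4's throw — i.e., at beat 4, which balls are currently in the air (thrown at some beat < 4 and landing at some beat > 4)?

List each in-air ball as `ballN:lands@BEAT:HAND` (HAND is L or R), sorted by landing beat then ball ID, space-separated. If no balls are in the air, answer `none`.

Answer: ball1:lands@5:R ball2:lands@7:R ball3:lands@8:L

Derivation:
Beat 0 (L): throw ball1 h=5 -> lands@5:R; in-air after throw: [b1@5:R]
Beat 1 (R): throw ball2 h=6 -> lands@7:R; in-air after throw: [b1@5:R b2@7:R]
Beat 2 (L): throw ball3 h=1 -> lands@3:R; in-air after throw: [b3@3:R b1@5:R b2@7:R]
Beat 3 (R): throw ball3 h=5 -> lands@8:L; in-air after throw: [b1@5:R b2@7:R b3@8:L]
Beat 4 (L): throw ball4 h=6 -> lands@10:L; in-air after throw: [b1@5:R b2@7:R b3@8:L b4@10:L]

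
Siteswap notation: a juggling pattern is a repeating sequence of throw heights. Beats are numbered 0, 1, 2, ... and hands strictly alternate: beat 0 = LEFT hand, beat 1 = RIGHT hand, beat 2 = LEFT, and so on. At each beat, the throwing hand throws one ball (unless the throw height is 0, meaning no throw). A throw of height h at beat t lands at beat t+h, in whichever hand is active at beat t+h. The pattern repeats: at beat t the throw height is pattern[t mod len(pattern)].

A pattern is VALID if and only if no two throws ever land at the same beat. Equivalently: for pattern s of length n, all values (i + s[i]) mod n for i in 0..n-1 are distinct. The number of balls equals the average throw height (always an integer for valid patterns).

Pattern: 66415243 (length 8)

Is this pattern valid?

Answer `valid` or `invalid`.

Answer: invalid

Derivation:
i=0: (i + s[i]) mod n = (0 + 6) mod 8 = 6
i=1: (i + s[i]) mod n = (1 + 6) mod 8 = 7
i=2: (i + s[i]) mod n = (2 + 4) mod 8 = 6
i=3: (i + s[i]) mod n = (3 + 1) mod 8 = 4
i=4: (i + s[i]) mod n = (4 + 5) mod 8 = 1
i=5: (i + s[i]) mod n = (5 + 2) mod 8 = 7
i=6: (i + s[i]) mod n = (6 + 4) mod 8 = 2
i=7: (i + s[i]) mod n = (7 + 3) mod 8 = 2
Residues: [6, 7, 6, 4, 1, 7, 2, 2], distinct: False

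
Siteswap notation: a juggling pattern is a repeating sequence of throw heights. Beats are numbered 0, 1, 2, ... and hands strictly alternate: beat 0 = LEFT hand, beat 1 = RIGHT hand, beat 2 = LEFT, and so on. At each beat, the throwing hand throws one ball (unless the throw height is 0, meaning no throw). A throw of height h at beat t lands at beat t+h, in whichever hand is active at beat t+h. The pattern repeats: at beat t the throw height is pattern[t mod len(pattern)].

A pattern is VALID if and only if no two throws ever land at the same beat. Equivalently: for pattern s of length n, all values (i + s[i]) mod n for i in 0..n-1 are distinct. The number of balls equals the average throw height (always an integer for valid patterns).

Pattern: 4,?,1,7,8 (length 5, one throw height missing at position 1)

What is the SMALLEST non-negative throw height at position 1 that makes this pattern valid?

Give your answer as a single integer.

i=0: (0 + 4) mod 5 = 4
i=1: s[i]=? (unknown)
i=2: (2 + 1) mod 5 = 3
i=3: (3 + 7) mod 5 = 0
i=4: (4 + 8) mod 5 = 2
Known residues: [0, 2, 3, 4]; need a permutation of 0..4, so missing residue r = 1
Need (1 + s) mod 5 = 1; smallest s = (1 - 1) mod 5 = 0

Answer: 0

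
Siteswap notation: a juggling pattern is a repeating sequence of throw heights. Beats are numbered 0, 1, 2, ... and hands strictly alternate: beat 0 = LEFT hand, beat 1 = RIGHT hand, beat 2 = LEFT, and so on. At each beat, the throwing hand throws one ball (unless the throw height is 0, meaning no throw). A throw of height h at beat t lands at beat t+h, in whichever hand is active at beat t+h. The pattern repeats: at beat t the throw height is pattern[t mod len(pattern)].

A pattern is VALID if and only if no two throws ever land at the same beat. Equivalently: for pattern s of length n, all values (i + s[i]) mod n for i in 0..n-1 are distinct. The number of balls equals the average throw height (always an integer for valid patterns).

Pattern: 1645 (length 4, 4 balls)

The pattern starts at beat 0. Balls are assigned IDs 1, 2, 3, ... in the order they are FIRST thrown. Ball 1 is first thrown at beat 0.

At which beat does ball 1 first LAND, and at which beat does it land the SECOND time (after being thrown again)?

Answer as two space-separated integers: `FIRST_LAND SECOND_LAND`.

Beat 0 (L): throw ball1 h=1 -> lands@1:R; in-air after throw: [b1@1:R]
Beat 1 (R): throw ball1 h=6 -> lands@7:R; in-air after throw: [b1@7:R]
Beat 2 (L): throw ball2 h=4 -> lands@6:L; in-air after throw: [b2@6:L b1@7:R]
Beat 3 (R): throw ball3 h=5 -> lands@8:L; in-air after throw: [b2@6:L b1@7:R b3@8:L]
Beat 4 (L): throw ball4 h=1 -> lands@5:R; in-air after throw: [b4@5:R b2@6:L b1@7:R b3@8:L]
Beat 5 (R): throw ball4 h=6 -> lands@11:R; in-air after throw: [b2@6:L b1@7:R b3@8:L b4@11:R]
Beat 6 (L): throw ball2 h=4 -> lands@10:L; in-air after throw: [b1@7:R b3@8:L b2@10:L b4@11:R]
Beat 7 (R): throw ball1 h=5 -> lands@12:L; in-air after throw: [b3@8:L b2@10:L b4@11:R b1@12:L]
Ball 1: thrown@0 h=1 -> first land @1; rethrown@1 h=6 -> second land @7

Answer: 1 7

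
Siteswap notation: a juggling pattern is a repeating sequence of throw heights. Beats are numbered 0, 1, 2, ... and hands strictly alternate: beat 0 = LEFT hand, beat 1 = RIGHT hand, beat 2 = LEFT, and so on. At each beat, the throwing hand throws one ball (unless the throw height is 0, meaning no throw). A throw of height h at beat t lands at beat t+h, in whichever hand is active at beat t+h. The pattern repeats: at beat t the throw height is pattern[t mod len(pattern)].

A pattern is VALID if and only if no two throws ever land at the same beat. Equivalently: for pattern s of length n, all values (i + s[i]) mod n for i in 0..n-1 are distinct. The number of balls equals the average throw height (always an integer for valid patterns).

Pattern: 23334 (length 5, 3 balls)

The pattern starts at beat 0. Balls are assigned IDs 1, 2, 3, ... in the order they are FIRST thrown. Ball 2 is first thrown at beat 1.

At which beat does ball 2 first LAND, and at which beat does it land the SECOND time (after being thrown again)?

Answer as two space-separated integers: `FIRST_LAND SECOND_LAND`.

Beat 0 (L): throw ball1 h=2 -> lands@2:L; in-air after throw: [b1@2:L]
Beat 1 (R): throw ball2 h=3 -> lands@4:L; in-air after throw: [b1@2:L b2@4:L]
Beat 2 (L): throw ball1 h=3 -> lands@5:R; in-air after throw: [b2@4:L b1@5:R]
Beat 3 (R): throw ball3 h=3 -> lands@6:L; in-air after throw: [b2@4:L b1@5:R b3@6:L]
Beat 4 (L): throw ball2 h=4 -> lands@8:L; in-air after throw: [b1@5:R b3@6:L b2@8:L]
Beat 5 (R): throw ball1 h=2 -> lands@7:R; in-air after throw: [b3@6:L b1@7:R b2@8:L]
Beat 6 (L): throw ball3 h=3 -> lands@9:R; in-air after throw: [b1@7:R b2@8:L b3@9:R]
Beat 7 (R): throw ball1 h=3 -> lands@10:L; in-air after throw: [b2@8:L b3@9:R b1@10:L]
Beat 8 (L): throw ball2 h=3 -> lands@11:R; in-air after throw: [b3@9:R b1@10:L b2@11:R]
Ball 2: thrown@1 h=3 -> first land @4; rethrown@4 h=4 -> second land @8

Answer: 4 8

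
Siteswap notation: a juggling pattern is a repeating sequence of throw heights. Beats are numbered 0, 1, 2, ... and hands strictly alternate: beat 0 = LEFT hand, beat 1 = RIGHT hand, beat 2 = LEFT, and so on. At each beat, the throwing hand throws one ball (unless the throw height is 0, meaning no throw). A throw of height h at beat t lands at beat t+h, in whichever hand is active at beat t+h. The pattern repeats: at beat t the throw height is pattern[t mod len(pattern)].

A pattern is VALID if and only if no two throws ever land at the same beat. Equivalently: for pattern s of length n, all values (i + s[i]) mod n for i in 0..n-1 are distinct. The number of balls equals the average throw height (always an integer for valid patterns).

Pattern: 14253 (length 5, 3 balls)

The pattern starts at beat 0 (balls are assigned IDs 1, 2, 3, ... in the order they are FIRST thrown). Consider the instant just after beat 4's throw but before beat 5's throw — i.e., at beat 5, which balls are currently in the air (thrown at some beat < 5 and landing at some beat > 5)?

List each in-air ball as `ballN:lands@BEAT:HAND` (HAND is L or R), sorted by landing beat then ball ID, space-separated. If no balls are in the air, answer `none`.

Answer: ball2:lands@7:R ball3:lands@8:L

Derivation:
Beat 0 (L): throw ball1 h=1 -> lands@1:R; in-air after throw: [b1@1:R]
Beat 1 (R): throw ball1 h=4 -> lands@5:R; in-air after throw: [b1@5:R]
Beat 2 (L): throw ball2 h=2 -> lands@4:L; in-air after throw: [b2@4:L b1@5:R]
Beat 3 (R): throw ball3 h=5 -> lands@8:L; in-air after throw: [b2@4:L b1@5:R b3@8:L]
Beat 4 (L): throw ball2 h=3 -> lands@7:R; in-air after throw: [b1@5:R b2@7:R b3@8:L]
Beat 5 (R): throw ball1 h=1 -> lands@6:L; in-air after throw: [b1@6:L b2@7:R b3@8:L]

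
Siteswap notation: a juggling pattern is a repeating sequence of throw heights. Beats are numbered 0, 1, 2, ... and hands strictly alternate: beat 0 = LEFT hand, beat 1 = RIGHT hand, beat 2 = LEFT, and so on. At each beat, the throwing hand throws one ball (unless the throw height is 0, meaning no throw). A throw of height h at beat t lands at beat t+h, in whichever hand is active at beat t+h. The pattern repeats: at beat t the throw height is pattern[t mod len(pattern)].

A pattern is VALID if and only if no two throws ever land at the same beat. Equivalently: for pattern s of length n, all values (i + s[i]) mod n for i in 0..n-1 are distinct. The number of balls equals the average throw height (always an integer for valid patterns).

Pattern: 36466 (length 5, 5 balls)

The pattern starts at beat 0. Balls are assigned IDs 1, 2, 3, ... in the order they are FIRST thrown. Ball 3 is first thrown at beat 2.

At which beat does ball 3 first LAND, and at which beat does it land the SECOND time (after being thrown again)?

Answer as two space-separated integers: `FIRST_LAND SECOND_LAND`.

Answer: 6 12

Derivation:
Beat 0 (L): throw ball1 h=3 -> lands@3:R; in-air after throw: [b1@3:R]
Beat 1 (R): throw ball2 h=6 -> lands@7:R; in-air after throw: [b1@3:R b2@7:R]
Beat 2 (L): throw ball3 h=4 -> lands@6:L; in-air after throw: [b1@3:R b3@6:L b2@7:R]
Beat 3 (R): throw ball1 h=6 -> lands@9:R; in-air after throw: [b3@6:L b2@7:R b1@9:R]
Beat 4 (L): throw ball4 h=6 -> lands@10:L; in-air after throw: [b3@6:L b2@7:R b1@9:R b4@10:L]
Beat 5 (R): throw ball5 h=3 -> lands@8:L; in-air after throw: [b3@6:L b2@7:R b5@8:L b1@9:R b4@10:L]
Beat 6 (L): throw ball3 h=6 -> lands@12:L; in-air after throw: [b2@7:R b5@8:L b1@9:R b4@10:L b3@12:L]
Beat 7 (R): throw ball2 h=4 -> lands@11:R; in-air after throw: [b5@8:L b1@9:R b4@10:L b2@11:R b3@12:L]
Beat 8 (L): throw ball5 h=6 -> lands@14:L; in-air after throw: [b1@9:R b4@10:L b2@11:R b3@12:L b5@14:L]
Beat 9 (R): throw ball1 h=6 -> lands@15:R; in-air after throw: [b4@10:L b2@11:R b3@12:L b5@14:L b1@15:R]
Beat 10 (L): throw ball4 h=3 -> lands@13:R; in-air after throw: [b2@11:R b3@12:L b4@13:R b5@14:L b1@15:R]
Beat 11 (R): throw ball2 h=6 -> lands@17:R; in-air after throw: [b3@12:L b4@13:R b5@14:L b1@15:R b2@17:R]
Beat 12 (L): throw ball3 h=4 -> lands@16:L; in-air after throw: [b4@13:R b5@14:L b1@15:R b3@16:L b2@17:R]
Ball 3: thrown@2 h=4 -> first land @6; rethrown@6 h=6 -> second land @12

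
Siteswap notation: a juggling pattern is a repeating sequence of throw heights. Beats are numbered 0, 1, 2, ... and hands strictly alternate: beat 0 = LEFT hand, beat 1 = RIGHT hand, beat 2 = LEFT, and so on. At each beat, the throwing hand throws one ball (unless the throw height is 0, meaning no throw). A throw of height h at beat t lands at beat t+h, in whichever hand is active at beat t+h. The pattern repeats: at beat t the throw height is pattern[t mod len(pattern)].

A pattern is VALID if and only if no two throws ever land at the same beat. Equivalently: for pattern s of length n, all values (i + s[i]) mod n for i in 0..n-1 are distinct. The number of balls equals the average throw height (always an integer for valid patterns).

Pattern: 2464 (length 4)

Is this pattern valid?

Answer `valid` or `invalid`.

Answer: valid

Derivation:
i=0: (i + s[i]) mod n = (0 + 2) mod 4 = 2
i=1: (i + s[i]) mod n = (1 + 4) mod 4 = 1
i=2: (i + s[i]) mod n = (2 + 6) mod 4 = 0
i=3: (i + s[i]) mod n = (3 + 4) mod 4 = 3
Residues: [2, 1, 0, 3], distinct: True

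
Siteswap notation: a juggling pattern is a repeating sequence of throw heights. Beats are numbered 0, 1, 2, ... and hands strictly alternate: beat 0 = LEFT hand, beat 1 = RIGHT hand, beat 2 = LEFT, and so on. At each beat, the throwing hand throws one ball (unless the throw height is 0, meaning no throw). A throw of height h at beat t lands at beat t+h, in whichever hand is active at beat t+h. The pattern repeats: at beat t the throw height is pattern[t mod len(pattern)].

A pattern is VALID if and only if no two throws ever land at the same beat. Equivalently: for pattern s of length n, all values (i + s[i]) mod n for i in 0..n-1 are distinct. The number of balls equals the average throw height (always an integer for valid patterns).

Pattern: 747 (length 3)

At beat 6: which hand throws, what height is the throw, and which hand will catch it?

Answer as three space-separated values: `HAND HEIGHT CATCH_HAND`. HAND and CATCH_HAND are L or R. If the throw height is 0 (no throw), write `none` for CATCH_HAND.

Answer: L 7 R

Derivation:
Beat 6: 6 mod 2 = 0, so hand = L
Throw height = pattern[6 mod 3] = pattern[0] = 7
Lands at beat 6+7=13, 13 mod 2 = 1, so catch hand = R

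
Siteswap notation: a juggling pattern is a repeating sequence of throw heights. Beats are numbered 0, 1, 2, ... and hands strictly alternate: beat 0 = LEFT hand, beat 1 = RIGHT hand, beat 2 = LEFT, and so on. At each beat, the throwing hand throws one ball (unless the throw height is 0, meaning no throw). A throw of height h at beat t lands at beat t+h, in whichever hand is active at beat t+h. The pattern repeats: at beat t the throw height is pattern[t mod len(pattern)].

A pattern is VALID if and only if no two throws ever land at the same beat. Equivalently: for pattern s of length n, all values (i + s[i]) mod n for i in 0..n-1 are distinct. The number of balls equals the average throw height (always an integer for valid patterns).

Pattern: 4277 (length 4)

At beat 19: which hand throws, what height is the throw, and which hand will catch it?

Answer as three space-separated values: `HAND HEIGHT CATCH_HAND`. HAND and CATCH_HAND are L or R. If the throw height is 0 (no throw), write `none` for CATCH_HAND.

Answer: R 7 L

Derivation:
Beat 19: 19 mod 2 = 1, so hand = R
Throw height = pattern[19 mod 4] = pattern[3] = 7
Lands at beat 19+7=26, 26 mod 2 = 0, so catch hand = L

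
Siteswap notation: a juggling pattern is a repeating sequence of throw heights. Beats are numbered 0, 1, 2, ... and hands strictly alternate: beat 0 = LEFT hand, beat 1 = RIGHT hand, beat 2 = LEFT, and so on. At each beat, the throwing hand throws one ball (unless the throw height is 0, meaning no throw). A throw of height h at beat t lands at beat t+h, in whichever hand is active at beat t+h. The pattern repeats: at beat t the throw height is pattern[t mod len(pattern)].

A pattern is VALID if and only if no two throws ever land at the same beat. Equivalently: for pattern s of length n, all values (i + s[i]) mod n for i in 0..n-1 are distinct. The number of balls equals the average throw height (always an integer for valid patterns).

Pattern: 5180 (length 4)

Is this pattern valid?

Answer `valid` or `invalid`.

Answer: invalid

Derivation:
i=0: (i + s[i]) mod n = (0 + 5) mod 4 = 1
i=1: (i + s[i]) mod n = (1 + 1) mod 4 = 2
i=2: (i + s[i]) mod n = (2 + 8) mod 4 = 2
i=3: (i + s[i]) mod n = (3 + 0) mod 4 = 3
Residues: [1, 2, 2, 3], distinct: False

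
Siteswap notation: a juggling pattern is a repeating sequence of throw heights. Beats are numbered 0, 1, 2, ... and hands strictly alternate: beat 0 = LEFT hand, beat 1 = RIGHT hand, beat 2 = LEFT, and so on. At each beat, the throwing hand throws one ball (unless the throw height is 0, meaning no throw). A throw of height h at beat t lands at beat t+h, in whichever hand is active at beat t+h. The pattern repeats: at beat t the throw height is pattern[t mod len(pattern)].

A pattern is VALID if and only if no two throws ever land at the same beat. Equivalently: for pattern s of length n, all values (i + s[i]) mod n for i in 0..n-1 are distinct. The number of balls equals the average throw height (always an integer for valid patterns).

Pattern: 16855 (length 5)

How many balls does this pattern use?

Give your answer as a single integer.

Answer: 5

Derivation:
Pattern = [1, 6, 8, 5, 5], length n = 5
  position 0: throw height = 1, running sum = 1
  position 1: throw height = 6, running sum = 7
  position 2: throw height = 8, running sum = 15
  position 3: throw height = 5, running sum = 20
  position 4: throw height = 5, running sum = 25
Total sum = 25; balls = sum / n = 25 / 5 = 5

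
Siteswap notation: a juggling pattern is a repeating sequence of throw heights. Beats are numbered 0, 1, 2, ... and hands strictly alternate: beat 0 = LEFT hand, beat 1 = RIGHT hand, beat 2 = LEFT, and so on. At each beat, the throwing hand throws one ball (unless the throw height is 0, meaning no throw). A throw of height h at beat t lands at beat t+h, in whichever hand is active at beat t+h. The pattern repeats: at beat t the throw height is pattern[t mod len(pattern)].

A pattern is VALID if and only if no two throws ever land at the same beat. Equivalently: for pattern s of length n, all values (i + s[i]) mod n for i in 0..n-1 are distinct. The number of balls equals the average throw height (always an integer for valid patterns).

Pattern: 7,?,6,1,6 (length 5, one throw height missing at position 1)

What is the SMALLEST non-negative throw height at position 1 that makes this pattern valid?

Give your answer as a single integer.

Answer: 0

Derivation:
i=0: (0 + 7) mod 5 = 2
i=1: s[i]=? (unknown)
i=2: (2 + 6) mod 5 = 3
i=3: (3 + 1) mod 5 = 4
i=4: (4 + 6) mod 5 = 0
Known residues: [0, 2, 3, 4]; need a permutation of 0..4, so missing residue r = 1
Need (1 + s) mod 5 = 1; smallest s = (1 - 1) mod 5 = 0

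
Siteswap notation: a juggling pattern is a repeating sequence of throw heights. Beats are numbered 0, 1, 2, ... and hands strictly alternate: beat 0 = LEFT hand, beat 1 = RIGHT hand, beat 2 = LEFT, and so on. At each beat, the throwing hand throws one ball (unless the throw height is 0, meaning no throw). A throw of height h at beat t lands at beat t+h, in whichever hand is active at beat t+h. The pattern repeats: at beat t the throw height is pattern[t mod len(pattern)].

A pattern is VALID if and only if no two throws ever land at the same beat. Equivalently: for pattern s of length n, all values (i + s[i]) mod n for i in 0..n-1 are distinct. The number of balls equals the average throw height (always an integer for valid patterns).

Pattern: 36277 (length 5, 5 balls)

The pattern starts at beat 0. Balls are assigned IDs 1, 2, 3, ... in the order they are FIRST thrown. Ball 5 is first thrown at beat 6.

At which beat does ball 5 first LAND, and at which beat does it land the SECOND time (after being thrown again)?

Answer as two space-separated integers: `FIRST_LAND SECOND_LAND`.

Answer: 12 14

Derivation:
Beat 0 (L): throw ball1 h=3 -> lands@3:R; in-air after throw: [b1@3:R]
Beat 1 (R): throw ball2 h=6 -> lands@7:R; in-air after throw: [b1@3:R b2@7:R]
Beat 2 (L): throw ball3 h=2 -> lands@4:L; in-air after throw: [b1@3:R b3@4:L b2@7:R]
Beat 3 (R): throw ball1 h=7 -> lands@10:L; in-air after throw: [b3@4:L b2@7:R b1@10:L]
Beat 4 (L): throw ball3 h=7 -> lands@11:R; in-air after throw: [b2@7:R b1@10:L b3@11:R]
Beat 5 (R): throw ball4 h=3 -> lands@8:L; in-air after throw: [b2@7:R b4@8:L b1@10:L b3@11:R]
Beat 6 (L): throw ball5 h=6 -> lands@12:L; in-air after throw: [b2@7:R b4@8:L b1@10:L b3@11:R b5@12:L]
Beat 7 (R): throw ball2 h=2 -> lands@9:R; in-air after throw: [b4@8:L b2@9:R b1@10:L b3@11:R b5@12:L]
Beat 8 (L): throw ball4 h=7 -> lands@15:R; in-air after throw: [b2@9:R b1@10:L b3@11:R b5@12:L b4@15:R]
Beat 9 (R): throw ball2 h=7 -> lands@16:L; in-air after throw: [b1@10:L b3@11:R b5@12:L b4@15:R b2@16:L]
Beat 10 (L): throw ball1 h=3 -> lands@13:R; in-air after throw: [b3@11:R b5@12:L b1@13:R b4@15:R b2@16:L]
Beat 11 (R): throw ball3 h=6 -> lands@17:R; in-air after throw: [b5@12:L b1@13:R b4@15:R b2@16:L b3@17:R]
Beat 12 (L): throw ball5 h=2 -> lands@14:L; in-air after throw: [b1@13:R b5@14:L b4@15:R b2@16:L b3@17:R]
Beat 13 (R): throw ball1 h=7 -> lands@20:L; in-air after throw: [b5@14:L b4@15:R b2@16:L b3@17:R b1@20:L]
Beat 14 (L): throw ball5 h=7 -> lands@21:R; in-air after throw: [b4@15:R b2@16:L b3@17:R b1@20:L b5@21:R]
Ball 5: thrown@6 h=6 -> first land @12; rethrown@12 h=2 -> second land @14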